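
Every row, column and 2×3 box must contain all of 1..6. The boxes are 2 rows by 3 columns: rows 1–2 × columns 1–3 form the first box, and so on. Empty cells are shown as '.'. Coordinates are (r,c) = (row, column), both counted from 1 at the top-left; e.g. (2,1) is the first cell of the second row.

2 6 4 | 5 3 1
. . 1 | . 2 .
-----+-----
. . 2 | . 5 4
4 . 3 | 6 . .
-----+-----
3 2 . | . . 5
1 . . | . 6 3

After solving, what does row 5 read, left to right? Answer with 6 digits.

326145

(2,1) = 5 (sole candidate).
(2,2) = 3 (sole candidate).
(2,4) = 4 (sole candidate).
(2,6) = 6 (sole candidate).
(3,1) = 6 (sole candidate).
(3,2) = 1 (sole candidate).
(3,4) = 3 (sole candidate).
(4,2) = 5 (sole candidate).
(4,5) = 1 (sole candidate).
(4,6) = 2 (sole candidate).
(5,3) = 6: row 5 has {2,3,5}; col 3 has {1,2,3,4}; box has {1,2,3} → only 6 remains.
(5,4) = 1: row 5 has {2,3,5,6}; col 4 has {3,4,5,6}; box has {3,5,6} → only 1 remains.
(5,5) = 4: row 5 has {1,2,3,5,6}; col 5 has {1,2,3,5,6}; box has {1,3,5,6} → only 4 remains.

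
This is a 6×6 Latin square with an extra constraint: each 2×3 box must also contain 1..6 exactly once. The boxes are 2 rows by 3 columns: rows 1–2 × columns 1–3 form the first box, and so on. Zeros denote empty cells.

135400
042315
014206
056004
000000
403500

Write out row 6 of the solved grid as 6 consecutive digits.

463521

row 1, column 6 = 2 (sole candidate).
row 2, column 1 = 6 (sole candidate).
row 3, column 1 = 3 (sole candidate).
row 3, column 5 = 5 (sole candidate).
row 4, column 1 = 2 (sole candidate).
row 4, column 4 = 1 (sole candidate).
row 4, column 5 = 3 (sole candidate).
row 5, column 1 = 5 (sole candidate).
row 5, column 3 = 1 (sole candidate).
row 5, column 4 = 6 (sole candidate).
row 5, column 6 = 3 (sole candidate).
row 6, column 5 = 2: row 6 has {3,4,5}; col 5 has {1,3,5}; box has {3,5,6} → only 2 remains.
row 6, column 6 = 1: row 6 has {2,3,4,5}; col 6 has {2,3,4,5,6}; box has {2,3,5,6} → only 1 remains.
row 1, column 5 = 6 (sole candidate).
row 5, column 2 = 2 (sole candidate).
row 5, column 5 = 4 (sole candidate).
row 6, column 2 = 6: row 6 has {1,2,3,4,5}; col 2 has {1,2,3,4,5}; box has {1,2,3,4,5} → only 6 remains.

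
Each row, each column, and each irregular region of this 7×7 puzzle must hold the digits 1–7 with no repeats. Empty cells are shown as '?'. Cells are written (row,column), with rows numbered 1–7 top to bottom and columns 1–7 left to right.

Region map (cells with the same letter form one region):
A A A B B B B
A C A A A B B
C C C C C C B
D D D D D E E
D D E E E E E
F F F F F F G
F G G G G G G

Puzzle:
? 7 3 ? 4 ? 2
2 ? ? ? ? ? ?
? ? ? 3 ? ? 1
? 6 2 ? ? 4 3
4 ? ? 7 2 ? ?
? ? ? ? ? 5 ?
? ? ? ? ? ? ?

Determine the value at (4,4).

(1,6) = 6 (sole candidate).
(5,6) = 1 (sole candidate).
(1,4) = 5 (sole candidate).
(2,7) = 7 (sole candidate).
(4,4) = 1: row 4 has {2,3,4,6}; col 4 has {3,5,7}; region has {2,4,6} → only 1 remains.

1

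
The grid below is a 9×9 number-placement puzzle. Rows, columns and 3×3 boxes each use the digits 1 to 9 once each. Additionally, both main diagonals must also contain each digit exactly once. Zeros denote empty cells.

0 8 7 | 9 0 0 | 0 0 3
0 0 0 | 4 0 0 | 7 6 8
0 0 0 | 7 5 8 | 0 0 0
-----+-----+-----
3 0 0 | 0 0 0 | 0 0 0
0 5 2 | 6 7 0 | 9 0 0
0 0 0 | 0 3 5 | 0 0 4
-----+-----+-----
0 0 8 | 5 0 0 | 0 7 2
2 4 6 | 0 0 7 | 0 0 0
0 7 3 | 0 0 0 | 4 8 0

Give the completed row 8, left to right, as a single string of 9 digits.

246387195

r5c9 = 1: row 5 has {2,5,6,7,9}; col 9 has {2,3,4,8}; box has {4,9} → only 1 remains.
r6c8 = 2: row 6 has {3,4,5}; col 8 has {6,7,8}; box has {1,4,9} → only 2 remains.
r3c9 = 9: row 3 has {5,7,8}; col 9 has {1,2,3,4,8}; box has {3,6,7,8} → only 9 remains.
r4c8 = 5: row 4 has {3}; col 8 has {2,6,7,8}; box has {1,2,4,9} → only 5 remains.
r5c6 = 4: row 5 has {1,2,5,6,7,9}; col 6 has {5,7,8}; box has {3,5,6,7} → only 4 remains.
r5c8 = 3: row 5 has {1,2,4,5,6,7,9}; col 8 has {2,5,6,7,8}; box has {1,2,4,5,9} → only 3 remains.
r6c4 = 1: row 6 has {2,3,4,5}; col 4 has {4,5,6,7,9}; box has {3,4,5,6,7}; anti-diagonal has {3,4,6,7,8} → only 1 remains.
r8c9 = 5: row 8 has {2,4,6,7}; col 9 has {1,2,3,4,8,9}; box has {2,4,7,8} → only 5 remains.
r9c4 = 2: row 9 has {3,4,7,8}; col 4 has {1,4,5,6,7,9}; box has {5,7} → only 2 remains.
r9c9 = 6: row 9 has {2,3,4,7,8}; col 9 has {1,2,3,4,5,8,9}; box has {2,4,5,7,8}; main diagonal has {5,7} → only 6 remains.
r3c7 = 2: row 3 has {5,7,8,9}; col 7 has {4,7,9}; box has {3,6,7,8,9}; anti-diagonal has {1,3,4,6,7,8} → only 2 remains.
r4c4 = 8: row 4 has {3,5}; col 4 has {1,2,4,5,6,7,9}; box has {1,3,4,5,6,7}; main diagonal has {5,6,7} → only 8 remains.
r4c6 = 9: row 4 has {3,5,8}; col 6 has {4,5,7,8}; box has {1,3,4,5,6,7,8}; anti-diagonal has {1,2,3,4,6,7,8} → only 9 remains.
r4c7 = 6: row 4 has {3,5,8,9}; col 7 has {2,4,7,9}; box has {1,2,3,4,5,9} → only 6 remains.
r4c9 = 7: row 4 has {3,5,6,8,9}; col 9 has {1,2,3,4,5,6,8,9}; box has {1,2,3,4,5,6,9} → only 7 remains.
r5c1 = 8: row 5 has {1,2,3,4,5,6,7,9}; col 1 has {2,3}; box has {2,3,5} → only 8 remains.
r6c3 = 9: row 6 has {1,2,3,4,5}; col 3 has {2,3,6,7,8}; box has {2,3,5,8} → only 9 remains.
r6c7 = 8: row 6 has {1,2,3,4,5,9}; col 7 has {2,4,6,7,9}; box has {1,2,3,4,5,6,7,9} → only 8 remains.
r8c4 = 3: row 8 has {2,4,5,6,7}; col 4 has {1,2,4,5,6,7,8,9}; box has {2,5,7} → only 3 remains.
r8c7 = 1: row 8 has {2,3,4,5,6,7}; col 7 has {2,4,6,7,8,9}; box has {2,4,5,6,7,8} → only 1 remains.
r8c8 = 9: row 8 has {1,2,3,4,5,6,7}; col 8 has {2,3,5,6,7,8}; box has {1,2,4,5,6,7,8}; main diagonal has {5,6,7,8} → only 9 remains.
r9c1 = 5: row 9 has {2,3,4,6,7,8}; col 1 has {2,3,8}; box has {2,3,4,6,7,8}; anti-diagonal has {1,2,3,4,6,7,8,9} → only 5 remains.
r9c6 = 1: row 9 has {2,3,4,5,6,7,8}; col 6 has {4,5,7,8,9}; box has {2,3,5,7} → only 1 remains.
r1c7 = 5: row 1 has {3,7,8,9}; col 7 has {1,2,4,6,7,8,9}; box has {2,3,6,7,8,9} → only 5 remains.
r4c2 = 1: row 4 has {3,5,6,7,8,9}; col 2 has {4,5,7,8}; box has {2,3,5,8,9} → only 1 remains.
r4c3 = 4: row 4 has {1,3,5,6,7,8,9}; col 3 has {2,3,6,7,8,9}; box has {1,2,3,5,8,9} → only 4 remains.
r4c5 = 2: row 4 has {1,3,4,5,6,7,8,9}; col 5 has {3,5,7}; box has {1,3,4,5,6,7,8,9} → only 2 remains.
r6c2 = 6: row 6 has {1,2,3,4,5,8,9}; col 2 has {1,4,5,7,8}; box has {1,2,3,4,5,8,9} → only 6 remains.
r7c2 = 9: row 7 has {2,5,7,8}; col 2 has {1,4,5,6,7,8}; box has {2,3,4,5,6,7,8} → only 9 remains.
r7c6 = 6: row 7 has {2,5,7,8,9}; col 6 has {1,4,5,7,8,9}; box has {1,2,3,5,7} → only 6 remains.
r7c7 = 3: row 7 has {2,5,6,7,8,9}; col 7 has {1,2,4,5,6,7,8,9}; box has {1,2,4,5,6,7,8,9}; main diagonal has {5,6,7,8,9} → only 3 remains.
r8c5 = 8: row 8 has {1,2,3,4,5,6,7,9}; col 5 has {2,3,5,7}; box has {1,2,3,5,6,7} → only 8 remains.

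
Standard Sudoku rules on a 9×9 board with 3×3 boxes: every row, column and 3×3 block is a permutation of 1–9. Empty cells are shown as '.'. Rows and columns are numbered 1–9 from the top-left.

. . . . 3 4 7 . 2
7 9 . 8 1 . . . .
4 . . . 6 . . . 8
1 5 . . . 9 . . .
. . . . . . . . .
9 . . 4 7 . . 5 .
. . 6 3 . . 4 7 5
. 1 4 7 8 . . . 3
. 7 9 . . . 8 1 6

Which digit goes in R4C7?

R2C9 = 4 (sole candidate).
R4C5 = 2 (sole candidate).
R4C9 = 7 (sole candidate).
R5C5 = 5 (sole candidate).
R6C9 = 1 (sole candidate).
R7C5 = 9 (sole candidate).
R9C5 = 4 (sole candidate).
R4C4 = 6 (sole candidate).
R4C7 = 3: row 4 has {1,2,5,6,7,9}; col 7 has {4,7,8}; box has {1,5,7} → only 3 remains.

3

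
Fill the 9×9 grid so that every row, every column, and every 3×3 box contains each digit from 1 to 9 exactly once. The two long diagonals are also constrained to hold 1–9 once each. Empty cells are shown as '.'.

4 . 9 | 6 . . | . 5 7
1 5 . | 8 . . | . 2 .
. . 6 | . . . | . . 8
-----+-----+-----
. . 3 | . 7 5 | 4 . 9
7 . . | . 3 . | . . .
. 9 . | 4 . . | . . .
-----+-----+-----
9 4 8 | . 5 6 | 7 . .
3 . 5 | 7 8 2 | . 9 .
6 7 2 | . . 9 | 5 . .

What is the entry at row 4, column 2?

row 2, column 3 = 7 (sole candidate).
row 3, column 1 = 2 (sole candidate).
row 3, column 2 = 3 (sole candidate).
row 4, column 1 = 8 (sole candidate).
row 6, column 1 = 5 (sole candidate).
row 6, column 3 = 1 (sole candidate).
row 6, column 6 = 8 (sole candidate).
row 8, column 2 = 1 (sole candidate).
row 8, column 7 = 6 (sole candidate).
row 8, column 9 = 4 (sole candidate).
row 9, column 9 = 1 (sole candidate).
row 1, column 2 = 8 (sole candidate).
row 3, column 7 = 9 (sole candidate).
row 4, column 4 = 2 (sole candidate).
row 5, column 3 = 4 (sole candidate).
row 5, column 6 = 1 (sole candidate).
row 6, column 5 = 6 (sole candidate).
row 7, column 8 = 3 (sole candidate).
row 7, column 9 = 2 (sole candidate).
row 9, column 4 = 3 (sole candidate).
row 9, column 5 = 4 (sole candidate).
row 9, column 8 = 8 (sole candidate).
row 1, column 6 = 3 (sole candidate).
row 1, column 7 = 1 (sole candidate).
row 2, column 5 = 9 (sole candidate).
row 2, column 6 = 4 (sole candidate).
row 2, column 7 = 3 (sole candidate).
row 2, column 9 = 6 (sole candidate).
row 3, column 5 = 1 (sole candidate).
row 3, column 6 = 7 (sole candidate).
row 3, column 8 = 4 (sole candidate).
row 4, column 2 = 6: row 4 has {2,3,4,5,7,8,9}; col 2 has {1,3,4,5,7,8,9}; box has {1,3,4,5,7,8,9} → only 6 remains.

6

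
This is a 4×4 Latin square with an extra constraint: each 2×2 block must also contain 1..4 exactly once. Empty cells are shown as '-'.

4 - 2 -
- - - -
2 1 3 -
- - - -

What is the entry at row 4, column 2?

4

row 1, column 2 = 3 (sole candidate).
row 1, column 4 = 1 (sole candidate).
row 2, column 1 = 1 (sole candidate).
row 2, column 2 = 2 (sole candidate).
row 2, column 3 = 4 (sole candidate).
row 2, column 4 = 3 (sole candidate).
row 3, column 4 = 4 (sole candidate).
row 4, column 1 = 3 (sole candidate).
row 4, column 2 = 4: row 4 has {3}; col 2 has {1,2,3}; box has {1,2,3} → only 4 remains.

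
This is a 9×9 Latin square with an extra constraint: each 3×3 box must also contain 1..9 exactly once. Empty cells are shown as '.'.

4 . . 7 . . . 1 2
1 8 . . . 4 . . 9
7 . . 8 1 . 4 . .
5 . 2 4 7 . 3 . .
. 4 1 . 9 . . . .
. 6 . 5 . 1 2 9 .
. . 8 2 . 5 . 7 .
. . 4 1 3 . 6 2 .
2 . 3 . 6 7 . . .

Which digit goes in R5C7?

R1C5 = 5 (sole candidate).
R1C7 = 8 (sole candidate).
R2C5 = 2 (sole candidate).
R4C2 = 9 (sole candidate).
R6C3 = 7 (sole candidate).
R6C5 = 8 (sole candidate).
R6C9 = 4 (sole candidate).
R7C2 = 1 (sole candidate).
R7C5 = 4 (sole candidate).
R7C7 = 9 (sole candidate).
R7C9 = 3 (sole candidate).
R8C1 = 9 (sole candidate).
R8C6 = 8 (sole candidate).
R8C9 = 5 (sole candidate).
R9C2 = 5 (sole candidate).
R9C4 = 9 (sole candidate).
R9C7 = 1 (sole candidate).
R9C9 = 8 (sole candidate).
R1C2 = 3 (sole candidate).
R3C2 = 2 (sole candidate).
R3C9 = 6 (sole candidate).
R4C6 = 6 (sole candidate).
R4C8 = 8 (sole candidate).
R4C9 = 1 (sole candidate).
R5C4 = 3 (sole candidate).
R5C6 = 2 (sole candidate).
R5C9 = 7 (sole candidate).
R6C1 = 3 (sole candidate).
R7C1 = 6 (sole candidate).
R8C2 = 7 (sole candidate).
R9C8 = 4 (sole candidate).
R1C6 = 9 (sole candidate).
R2C4 = 6 (sole candidate).
R3C6 = 3 (sole candidate).
R3C8 = 5 (sole candidate).
R5C1 = 8 (sole candidate).
R5C7 = 5: row 5 has {1,2,3,4,7,8,9}; col 7 has {1,2,3,4,6,8,9}; box has {1,2,3,4,7,8,9} → only 5 remains.

5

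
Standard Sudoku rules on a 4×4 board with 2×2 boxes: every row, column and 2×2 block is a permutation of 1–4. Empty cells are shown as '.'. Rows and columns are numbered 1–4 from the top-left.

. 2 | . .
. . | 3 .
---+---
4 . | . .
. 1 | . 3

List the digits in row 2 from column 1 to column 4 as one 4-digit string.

row 2, column 1 = 1: row 2 has {3}; col 1 has {4}; box has {2} → only 1 remains.
row 2, column 2 = 4: row 2 has {1,3}; col 2 has {1,2}; box has {1,2} → only 4 remains.
row 2, column 4 = 2: row 2 has {1,3,4}; col 4 has {3}; box has {3} → only 2 remains.

1432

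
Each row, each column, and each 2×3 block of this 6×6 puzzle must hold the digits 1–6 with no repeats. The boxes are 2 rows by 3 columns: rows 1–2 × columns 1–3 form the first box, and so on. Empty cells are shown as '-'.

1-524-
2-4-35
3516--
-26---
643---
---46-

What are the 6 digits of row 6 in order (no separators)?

512463

r1c6 = 6: row 1 has {1,2,4,5}; col 6 has {5}; box has {2,3,4,5} → only 6 remains.
r2c2 = 6: row 2 has {2,3,4,5}; col 2 has {2,4,5}; box has {1,2,4,5} → only 6 remains.
r2c4 = 1: row 2 has {2,3,4,5,6}; col 4 has {2,4,6}; box has {2,3,4,5,6} → only 1 remains.
r3c5 = 2: row 3 has {1,3,5,6}; col 5 has {3,4,6}; box has {6} → only 2 remains.
r3c6 = 4: row 3 has {1,2,3,5,6}; col 6 has {5,6}; box has {2,6} → only 4 remains.
r4c1 = 4: row 4 has {2,6}; col 1 has {1,2,3,6}; box has {1,2,3,5,6} → only 4 remains.
r5c4 = 5: row 5 has {3,4,6}; col 4 has {1,2,4,6}; box has {4,6} → only 5 remains.
r5c5 = 1: row 5 has {3,4,5,6}; col 5 has {2,3,4,6}; box has {4,5,6} → only 1 remains.
r5c6 = 2: row 5 has {1,3,4,5,6}; col 6 has {4,5,6}; box has {1,4,5,6} → only 2 remains.
r6c1 = 5: row 6 has {4,6}; col 1 has {1,2,3,4,6}; box has {3,4,6} → only 5 remains.
r6c2 = 1: row 6 has {4,5,6}; col 2 has {2,4,5,6}; box has {3,4,5,6} → only 1 remains.
r6c3 = 2: row 6 has {1,4,5,6}; col 3 has {1,3,4,5,6}; box has {1,3,4,5,6} → only 2 remains.
r6c6 = 3: row 6 has {1,2,4,5,6}; col 6 has {2,4,5,6}; box has {1,2,4,5,6} → only 3 remains.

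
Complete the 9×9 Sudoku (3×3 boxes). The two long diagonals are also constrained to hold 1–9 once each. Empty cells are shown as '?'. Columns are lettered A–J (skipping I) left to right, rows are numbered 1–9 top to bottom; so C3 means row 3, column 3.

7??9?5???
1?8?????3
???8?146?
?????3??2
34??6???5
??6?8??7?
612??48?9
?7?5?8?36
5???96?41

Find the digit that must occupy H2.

9

J1 = 8 (sole candidate).
H2 = 9: row 2 has {1,3,8}; col 8 has {3,4,6,7}; box has {3,4,6,8}; anti-diagonal has {2,3,4,5,6,7,8} → only 9 remains.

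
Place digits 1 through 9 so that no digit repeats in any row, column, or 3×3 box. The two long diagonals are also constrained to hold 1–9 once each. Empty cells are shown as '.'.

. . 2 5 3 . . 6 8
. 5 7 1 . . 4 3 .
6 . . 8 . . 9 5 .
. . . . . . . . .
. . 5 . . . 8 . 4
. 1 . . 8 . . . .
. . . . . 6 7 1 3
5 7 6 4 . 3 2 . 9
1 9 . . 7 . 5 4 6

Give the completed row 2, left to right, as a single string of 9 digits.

857169432

r1c2 = 4: row 1 has {2,3,5,6,8}; col 2 has {1,5,7,9}; box has {2,5,6,7} → only 4 remains.
r1c7 = 1: row 1 has {2,3,4,5,6,8}; col 7 has {2,4,5,7,8,9}; box has {3,4,5,6,8,9} → only 1 remains.
r2c9 = 2: row 2 has {1,3,4,5,7}; col 9 has {3,4,6,8,9}; box has {1,3,4,5,6,8,9} → only 2 remains.
r3c2 = 3: row 3 has {5,6,8,9}; col 2 has {1,4,5,7,9}; box has {2,4,5,6,7} → only 3 remains.
r3c3 = 1: row 3 has {3,5,6,8,9}; col 3 has {2,5,6,7}; box has {2,3,4,5,6,7}; main diagonal has {5,6,7} → only 1 remains.
r3c9 = 7: row 3 has {1,3,5,6,8,9}; col 9 has {2,3,4,6,8,9}; box has {1,2,3,4,5,6,8,9} → only 7 remains.
r5c5 = 2: row 5 has {4,5,8}; col 5 has {3,7,8}; box has {8}; main diagonal has {1,5,6,7}; anti-diagonal has {1,3,7,8,9} → only 2 remains.
r6c4 = 6: row 6 has {1,8}; col 4 has {1,4,5,8}; box has {2,8}; anti-diagonal has {1,2,3,7,8,9} → only 6 remains.
r6c7 = 3: row 6 has {1,6,8}; col 7 has {1,2,4,5,7,8,9}; box has {4,8} → only 3 remains.
r6c9 = 5: row 6 has {1,3,6,8}; col 9 has {2,3,4,6,7,8,9}; box has {3,4,8} → only 5 remains.
r7c3 = 4: row 7 has {1,3,6,7}; col 3 has {1,2,5,6,7}; box has {1,5,6,7,9}; anti-diagonal has {1,2,3,6,7,8,9} → only 4 remains.
r8c5 = 1: row 8 has {2,3,4,5,6,7,9}; col 5 has {2,3,7,8}; box has {3,4,6,7} → only 1 remains.
r8c8 = 8: row 8 has {1,2,3,4,5,6,7,9}; col 8 has {1,3,4,5,6}; box has {1,2,3,4,5,6,7,9}; main diagonal has {1,2,5,6,7} → only 8 remains.
r9c4 = 2: row 9 has {1,4,5,6,7,9}; col 4 has {1,4,5,6,8}; box has {1,3,4,6,7} → only 2 remains.
r9c6 = 8: row 9 has {1,2,4,5,6,7,9}; col 6 has {3,6}; box has {1,2,3,4,6,7} → only 8 remains.
r1c1 = 9: row 1 has {1,2,3,4,5,6,8}; col 1 has {1,5,6}; box has {1,2,3,4,5,6,7}; main diagonal has {1,2,5,6,7,8} → only 9 remains.
r1c6 = 7: row 1 has {1,2,3,4,5,6,8,9}; col 6 has {3,6,8}; box has {1,3,5,8} → only 7 remains.
r2c1 = 8: row 2 has {1,2,3,4,5,7}; col 1 has {1,5,6,9}; box has {1,2,3,4,5,6,7,9} → only 8 remains.
r2c6 = 9: row 2 has {1,2,3,4,5,7,8}; col 6 has {3,6,7,8}; box has {1,3,5,7,8} → only 9 remains.
r3c5 = 4: row 3 has {1,3,5,6,7,8,9}; col 5 has {1,2,3,7,8}; box has {1,3,5,7,8,9} → only 4 remains.
r3c6 = 2: row 3 has {1,3,4,5,6,7,8,9}; col 6 has {3,6,7,8,9}; box has {1,3,4,5,7,8,9} → only 2 remains.
r4c4 = 3: row 4 has {}; col 4 has {1,2,4,5,6,8}; box has {2,6,8}; main diagonal has {1,2,5,6,7,8,9} → only 3 remains.
r4c6 = 5: row 4 has {3}; col 6 has {2,3,6,7,8,9}; box has {2,3,6,8}; anti-diagonal has {1,2,3,4,6,7,8,9} → only 5 remains.
r4c7 = 6: row 4 has {3,5}; col 7 has {1,2,3,4,5,7,8,9}; box has {3,4,5,8} → only 6 remains.
r4c9 = 1: row 4 has {3,5,6}; col 9 has {2,3,4,5,6,7,8,9}; box has {3,4,5,6,8} → only 1 remains.
r5c2 = 6: row 5 has {2,4,5,8}; col 2 has {1,3,4,5,7,9}; box has {1,5} → only 6 remains.
r5c6 = 1: row 5 has {2,4,5,6,8}; col 6 has {2,3,5,6,7,8,9}; box has {2,3,5,6,8} → only 1 remains.
r6c3 = 9: row 6 has {1,3,5,6,8}; col 3 has {1,2,4,5,6,7}; box has {1,5,6} → only 9 remains.
r6c6 = 4: row 6 has {1,3,5,6,8,9}; col 6 has {1,2,3,5,6,7,8,9}; box has {1,2,3,5,6,8}; main diagonal has {1,2,3,5,6,7,8,9} → only 4 remains.
r7c1 = 2: row 7 has {1,3,4,6,7}; col 1 has {1,5,6,8,9}; box has {1,4,5,6,7,9} → only 2 remains.
r7c2 = 8: row 7 has {1,2,3,4,6,7}; col 2 has {1,3,4,5,6,7,9}; box has {1,2,4,5,6,7,9} → only 8 remains.
r7c4 = 9: row 7 has {1,2,3,4,6,7,8}; col 4 has {1,2,3,4,5,6,8}; box has {1,2,3,4,6,7,8} → only 9 remains.
r7c5 = 5: row 7 has {1,2,3,4,6,7,8,9}; col 5 has {1,2,3,4,7,8}; box has {1,2,3,4,6,7,8,9} → only 5 remains.
r9c3 = 3: row 9 has {1,2,4,5,6,7,8,9}; col 3 has {1,2,4,5,6,7,9}; box has {1,2,4,5,6,7,8,9} → only 3 remains.
r2c5 = 6: row 2 has {1,2,3,4,5,7,8,9}; col 5 has {1,2,3,4,5,7,8}; box has {1,2,3,4,5,7,8,9} → only 6 remains.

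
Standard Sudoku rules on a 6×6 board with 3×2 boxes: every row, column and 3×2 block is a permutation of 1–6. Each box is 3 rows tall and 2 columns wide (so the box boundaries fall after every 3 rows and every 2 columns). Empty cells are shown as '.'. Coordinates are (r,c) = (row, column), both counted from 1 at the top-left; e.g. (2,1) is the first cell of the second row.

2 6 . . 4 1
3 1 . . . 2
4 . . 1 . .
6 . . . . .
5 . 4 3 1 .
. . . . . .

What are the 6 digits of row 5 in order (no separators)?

(1,4) = 5: row 1 has {1,2,4,6}; col 4 has {1,3}; box has {1} → only 5 remains.
(2,3) = 6: row 2 has {1,2,3}; col 3 has {4}; box has {1,5} → only 6 remains.
(2,4) = 4: row 2 has {1,2,3,6}; col 4 has {1,3,5}; box has {1,5,6} → only 4 remains.
(2,5) = 5: row 2 has {1,2,3,4,6}; col 5 has {1,4}; box has {1,2,4} → only 5 remains.
(3,2) = 5: row 3 has {1,4}; col 2 has {1,6}; box has {1,2,3,4,6} → only 5 remains.
(4,4) = 2: row 4 has {6}; col 4 has {1,3,4,5}; box has {3,4} → only 2 remains.
(4,5) = 3: row 4 has {2,6}; col 5 has {1,4,5}; box has {1} → only 3 remains.
(5,2) = 2: row 5 has {1,3,4,5}; col 2 has {1,5,6}; box has {5,6} → only 2 remains.
(5,6) = 6: row 5 has {1,2,3,4,5}; col 6 has {1,2}; box has {1,3} → only 6 remains.

524316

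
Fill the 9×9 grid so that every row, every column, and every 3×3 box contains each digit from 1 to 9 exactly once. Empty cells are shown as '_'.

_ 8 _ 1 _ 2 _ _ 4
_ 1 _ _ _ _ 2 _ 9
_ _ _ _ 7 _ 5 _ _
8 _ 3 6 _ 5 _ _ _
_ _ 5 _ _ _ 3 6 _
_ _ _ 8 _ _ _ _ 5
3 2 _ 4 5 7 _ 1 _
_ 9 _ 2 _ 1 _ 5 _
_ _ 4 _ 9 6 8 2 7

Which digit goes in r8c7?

4

r7c9 = 6: row 7 has {1,2,3,4,5,7}; col 9 has {4,5,7,9}; box has {1,2,5,7,8} → only 6 remains.
r8c7 = 4: row 8 has {1,2,5,9}; col 7 has {2,3,5,8}; box has {1,2,5,6,7,8} → only 4 remains.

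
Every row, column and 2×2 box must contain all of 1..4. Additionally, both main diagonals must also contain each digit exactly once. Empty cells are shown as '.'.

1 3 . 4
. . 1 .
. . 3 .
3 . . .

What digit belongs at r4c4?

r1c3 = 2: row 1 has {1,3,4}; col 3 has {1,3}; box has {1,4} → only 2 remains.
r2c4 = 3: row 2 has {1}; col 4 has {4}; box has {1,2,4} → only 3 remains.
r3c2 = 2: row 3 has {3}; col 2 has {3}; box has {3}; anti-diagonal has {1,3,4} → only 2 remains.
r3c4 = 1: row 3 has {2,3}; col 4 has {3,4}; box has {3} → only 1 remains.
r4c3 = 4: row 4 has {3}; col 3 has {1,2,3}; box has {1,3} → only 4 remains.
r4c4 = 2: row 4 has {3,4}; col 4 has {1,3,4}; box has {1,3,4}; main diagonal has {1,3} → only 2 remains.

2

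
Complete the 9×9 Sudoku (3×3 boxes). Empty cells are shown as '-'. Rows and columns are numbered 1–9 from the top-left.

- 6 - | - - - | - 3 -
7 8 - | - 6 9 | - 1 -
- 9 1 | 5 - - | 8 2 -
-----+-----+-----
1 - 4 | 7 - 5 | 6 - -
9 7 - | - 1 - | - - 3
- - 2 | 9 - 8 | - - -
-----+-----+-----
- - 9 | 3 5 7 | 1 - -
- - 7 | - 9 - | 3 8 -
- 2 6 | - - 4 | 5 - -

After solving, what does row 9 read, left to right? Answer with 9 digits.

326184579

R1C3 = 5 (sole candidate).
R2C3 = 3 (sole candidate).
R2C7 = 4 (sole candidate).
R2C9 = 5 (sole candidate).
R3C1 = 4 (sole candidate).
R3C6 = 3 (sole candidate).
R4C2 = 3 (sole candidate).
R4C5 = 2 (sole candidate).
R4C8 = 9 (sole candidate).
R4C9 = 8 (sole candidate).
R5C3 = 8 (sole candidate).
R5C6 = 6 (sole candidate).
R5C7 = 2 (sole candidate).
R6C2 = 5 (sole candidate).
R6C7 = 7 (sole candidate).
R6C8 = 4 (sole candidate).
R6C9 = 1 (sole candidate).
R7C1 = 8 (sole candidate).
R7C2 = 4 (sole candidate).
R7C8 = 6 (sole candidate).
R7C9 = 2 (sole candidate).
R8C1 = 5 (sole candidate).
R8C2 = 1 (sole candidate).
R8C6 = 2 (sole candidate).
R8C9 = 4 (sole candidate).
R9C1 = 3: row 9 has {2,4,5,6}; col 1 has {1,4,5,7,8,9}; box has {1,2,4,5,6,7,8,9} → only 3 remains.
R9C5 = 8: row 9 has {2,3,4,5,6}; col 5 has {1,2,5,6,9}; box has {2,3,4,5,7,9} → only 8 remains.
R9C8 = 7: row 9 has {2,3,4,5,6,8}; col 8 has {1,2,3,4,6,8,9}; box has {1,2,3,4,5,6,8} → only 7 remains.
R9C9 = 9: row 9 has {2,3,4,5,6,7,8}; col 9 has {1,2,3,4,5,8}; box has {1,2,3,4,5,6,7,8} → only 9 remains.
R1C1 = 2 (sole candidate).
R1C6 = 1 (sole candidate).
R1C7 = 9 (sole candidate).
R1C9 = 7 (sole candidate).
R2C4 = 2 (sole candidate).
R3C5 = 7 (sole candidate).
R3C9 = 6 (sole candidate).
R5C4 = 4 (sole candidate).
R5C8 = 5 (sole candidate).
R6C1 = 6 (sole candidate).
R6C5 = 3 (sole candidate).
R8C4 = 6 (sole candidate).
R9C4 = 1: row 9 has {2,3,4,5,6,7,8,9}; col 4 has {2,3,4,5,6,7,9}; box has {2,3,4,5,6,7,8,9} → only 1 remains.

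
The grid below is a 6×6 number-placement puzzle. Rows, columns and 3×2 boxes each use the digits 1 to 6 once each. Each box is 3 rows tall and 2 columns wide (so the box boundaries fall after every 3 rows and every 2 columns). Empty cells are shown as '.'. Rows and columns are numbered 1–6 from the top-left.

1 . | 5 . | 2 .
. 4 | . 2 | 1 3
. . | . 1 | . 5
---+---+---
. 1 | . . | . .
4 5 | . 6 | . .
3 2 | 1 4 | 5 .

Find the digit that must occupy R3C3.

R1C4 = 3: row 1 has {1,2,5}; col 4 has {1,2,4,6}; box has {1,2,5} → only 3 remains.
R2C3 = 6: row 2 has {1,2,3,4}; col 3 has {1,5}; box has {1,2,3,5} → only 6 remains.
R3C3 = 4: row 3 has {1,5}; col 3 has {1,5,6}; box has {1,2,3,5,6} → only 4 remains.

4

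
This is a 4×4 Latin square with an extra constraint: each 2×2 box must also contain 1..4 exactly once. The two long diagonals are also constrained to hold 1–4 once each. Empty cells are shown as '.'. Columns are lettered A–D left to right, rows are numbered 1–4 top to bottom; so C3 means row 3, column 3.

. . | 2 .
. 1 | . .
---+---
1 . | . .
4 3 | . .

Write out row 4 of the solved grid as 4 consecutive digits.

4312

A1 = 3 (sole candidate).
B1 = 4 (sole candidate).
D1 = 1 (sole candidate).
A2 = 2 (sole candidate).
C2 = 3 (sole candidate).
D2 = 4 (sole candidate).
B3 = 2 (sole candidate).
C3 = 4 (sole candidate).
D3 = 3 (sole candidate).
C4 = 1: row 4 has {3,4}; col 3 has {2,3,4}; box has {3,4} → only 1 remains.
D4 = 2: row 4 has {1,3,4}; col 4 has {1,3,4}; box has {1,3,4}; main diagonal has {1,3,4} → only 2 remains.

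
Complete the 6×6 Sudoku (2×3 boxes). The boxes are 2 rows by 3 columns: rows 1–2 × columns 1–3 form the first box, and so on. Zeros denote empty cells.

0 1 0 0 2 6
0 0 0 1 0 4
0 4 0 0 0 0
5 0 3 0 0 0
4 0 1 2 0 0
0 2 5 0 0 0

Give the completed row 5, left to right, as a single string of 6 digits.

431265

r1c1 = 3: row 1 has {1,2,6}; col 1 has {4,5}; box has {1} → only 3 remains.
r1c3 = 4: row 1 has {1,2,3,6}; col 3 has {1,3,5}; box has {1,3} → only 4 remains.
r1c4 = 5: row 1 has {1,2,3,4,6}; col 4 has {1,2}; box has {1,2,4,6} → only 5 remains.
r2c5 = 3: row 2 has {1,4}; col 5 has {2}; box has {1,2,4,5,6} → only 3 remains.
r4c2 = 6: row 4 has {3,5}; col 2 has {1,2,4}; box has {3,4,5} → only 6 remains.
r4c4 = 4: row 4 has {3,5,6}; col 4 has {1,2,5}; box has {} → only 4 remains.
r4c5 = 1: row 4 has {3,4,5,6}; col 5 has {2,3}; box has {4} → only 1 remains.
r4c6 = 2: row 4 has {1,3,4,5,6}; col 6 has {4,6}; box has {1,4} → only 2 remains.
r5c2 = 3: row 5 has {1,2,4}; col 2 has {1,2,4,6}; box has {1,2,4,5} → only 3 remains.
r5c6 = 5: row 5 has {1,2,3,4}; col 6 has {2,4,6}; box has {2} → only 5 remains.
r6c1 = 6: row 6 has {2,5}; col 1 has {3,4,5}; box has {1,2,3,4,5} → only 6 remains.
r6c4 = 3: row 6 has {2,5,6}; col 4 has {1,2,4,5}; box has {2,5} → only 3 remains.
r6c5 = 4: row 6 has {2,3,5,6}; col 5 has {1,2,3}; box has {2,3,5} → only 4 remains.
r6c6 = 1: row 6 has {2,3,4,5,6}; col 6 has {2,4,5,6}; box has {2,3,4,5} → only 1 remains.
r2c1 = 2: row 2 has {1,3,4}; col 1 has {3,4,5,6}; box has {1,3,4} → only 2 remains.
r2c2 = 5: row 2 has {1,2,3,4}; col 2 has {1,2,3,4,6}; box has {1,2,3,4} → only 5 remains.
r2c3 = 6: row 2 has {1,2,3,4,5}; col 3 has {1,3,4,5}; box has {1,2,3,4,5} → only 6 remains.
r3c1 = 1: row 3 has {4}; col 1 has {2,3,4,5,6}; box has {3,4,5,6} → only 1 remains.
r3c3 = 2: row 3 has {1,4}; col 3 has {1,3,4,5,6}; box has {1,3,4,5,6} → only 2 remains.
r3c4 = 6: row 3 has {1,2,4}; col 4 has {1,2,3,4,5}; box has {1,2,4} → only 6 remains.
r3c5 = 5: row 3 has {1,2,4,6}; col 5 has {1,2,3,4}; box has {1,2,4,6} → only 5 remains.
r3c6 = 3: row 3 has {1,2,4,5,6}; col 6 has {1,2,4,5,6}; box has {1,2,4,5,6} → only 3 remains.
r5c5 = 6: row 5 has {1,2,3,4,5}; col 5 has {1,2,3,4,5}; box has {1,2,3,4,5} → only 6 remains.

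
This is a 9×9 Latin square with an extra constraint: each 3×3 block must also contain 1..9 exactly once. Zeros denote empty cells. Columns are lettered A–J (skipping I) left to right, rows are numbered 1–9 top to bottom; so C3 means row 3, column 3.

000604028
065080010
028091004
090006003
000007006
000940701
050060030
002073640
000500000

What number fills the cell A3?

F2 = 2: row 2 has {1,5,6,8}; col 6 has {1,3,4,6,7}; box has {1,4,6,8,9} → only 2 remains.
A2 = 4: in row 2, 4 can only go here (every other open cell in that row sees a 4).
H3 = 6: in row 3, 6 can only go here (every other open cell in that row sees a 6).
G3 = 5: in row 3, 5 can only go here (every other open cell in that row sees a 5).
E1 = 5: in row 1, 5 can only go here (every other open cell in that row sees a 5).
A6 = 2: in row 6, 2 can only go here (every other open cell in that row sees a 2).
C6 = 6: in row 6, 6 can only go here (every other open cell in that row sees a 6).
B6 = 3: in row 6, 3 can only go here (every other open cell in that row sees a 3).
J8 = 5: in row 8, 5 can only go here (every other open cell in that row sees a 5).
A8 = 9: in row 8, 9 can only go here (every other open cell in that row sees a 9).
A9 = 6: in row 9, 6 can only go here (every other open cell in that row sees a 6).
C9 = 3: in row 9, 3 can only go here (every other open cell in that row sees a 3).
B9 = 4: in row 9, 4 can only go here (every other open cell in that row sees a 4).
D7 = 4: in row 7, 4 can only go here (every other open cell in that row sees a 4).
B1 = 7: in column 2, 7 can only go here (every other open cell in that column sees a 7).
A3 = 3: row 3 has {1,2,4,5,6,8,9}; col 1 has {2,4,6,9}; box has {2,4,5,6,7,8} → only 3 remains.

3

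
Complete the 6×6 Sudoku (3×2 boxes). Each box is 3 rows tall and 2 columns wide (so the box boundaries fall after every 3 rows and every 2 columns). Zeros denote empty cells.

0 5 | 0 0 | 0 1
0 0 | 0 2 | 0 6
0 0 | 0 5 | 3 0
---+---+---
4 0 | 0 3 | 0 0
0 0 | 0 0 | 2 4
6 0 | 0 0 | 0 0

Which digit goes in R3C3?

4

R1C5 = 4 (sole candidate).
R2C5 = 5 (sole candidate).
R3C6 = 2 (sole candidate).
R4C6 = 5 (sole candidate).
R6C5 = 1 (sole candidate).
R6C6 = 3 (sole candidate).
R1C4 = 6 (sole candidate).
R3C1 = 1 (sole candidate).
R3C3 = 4: row 3 has {1,2,3,5}; col 3 has {}; box has {2,5,6} → only 4 remains.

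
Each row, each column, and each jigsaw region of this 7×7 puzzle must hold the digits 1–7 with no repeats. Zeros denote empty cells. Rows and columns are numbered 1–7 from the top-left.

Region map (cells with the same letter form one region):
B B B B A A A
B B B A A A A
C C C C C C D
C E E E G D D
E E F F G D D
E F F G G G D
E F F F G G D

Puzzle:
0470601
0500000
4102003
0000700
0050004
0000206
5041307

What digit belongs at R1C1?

2

R1C4 = 3: row 1 has {1,4,6,7}; col 4 has {1,2}; region has {4,5,7} → only 3 remains.
R2C5 = 4: row 2 has {5}; col 5 has {2,3,6,7}; region has {1,6} → only 4 remains.
R2C7 = 2: row 2 has {4,5}; col 7 has {1,3,4,6,7}; region has {1,4,6} → only 2 remains.
R3C3 = 6: row 3 has {1,2,3,4}; col 3 has {4,5,7}; region has {1,2,4} → only 6 remains.
R3C5 = 5: row 3 has {1,2,3,4,6}; col 5 has {2,3,4,6,7}; region has {1,2,4,6} → only 5 remains.
R3C6 = 7: row 3 has {1,2,3,4,5,6}; col 6 has {}; region has {1,2,4,5,6} → only 7 remains.
R4C1 = 3: row 4 has {7}; col 1 has {4,5}; region has {1,2,4,5,6,7} → only 3 remains.
R4C7 = 5: row 4 has {3,7}; col 7 has {1,2,3,4,6,7}; region has {3,4,6,7} → only 5 remains.
R5C5 = 1: row 5 has {4,5}; col 5 has {2,3,4,5,6,7}; region has {2,3,7} → only 1 remains.
R5C6 = 2: row 5 has {1,4,5}; col 6 has {7}; region has {3,4,5,6,7} → only 2 remains.
R6C3 = 3: row 6 has {2,6}; col 3 has {4,5,6,7}; region has {1,4,5} → only 3 remains.
R7C6 = 6: row 7 has {1,3,4,5,7}; col 6 has {2,7}; region has {1,2,3,7} → only 6 remains.
R1C1 = 2: row 1 has {1,3,4,6,7}; col 1 has {3,4,5}; region has {3,4,5,7} → only 2 remains.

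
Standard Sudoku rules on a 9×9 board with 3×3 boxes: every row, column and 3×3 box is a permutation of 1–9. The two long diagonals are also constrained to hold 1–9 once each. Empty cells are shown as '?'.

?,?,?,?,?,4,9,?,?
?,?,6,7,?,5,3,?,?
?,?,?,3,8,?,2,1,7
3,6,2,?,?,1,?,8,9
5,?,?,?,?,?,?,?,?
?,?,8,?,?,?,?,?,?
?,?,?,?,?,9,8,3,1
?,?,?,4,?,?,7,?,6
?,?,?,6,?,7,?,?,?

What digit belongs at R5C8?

R2C8 = 4 (sole candidate).
R2C9 = 8 (sole candidate).
R3C6 = 6 (sole candidate).
R4C4 = 5 (sole candidate).
R4C7 = 4 (sole candidate).
R6C4 = 9 (sole candidate).
R7C4 = 2 (sole candidate).
R7C5 = 5 (sole candidate).
R9C1 = 8 (sole candidate).
R9C7 = 5 (sole candidate).
R1C4 = 1 (sole candidate).
R1C5 = 2 (sole candidate).
R1C9 = 5 (sole candidate).
R2C5 = 9 (sole candidate).
R4C5 = 7 (sole candidate).
R5C4 = 8 (sole candidate).
R7C3 = 7 (sole candidate).
R8C2 = 3 (sole candidate).
R8C5 = 1 (sole candidate).
R8C6 = 8 (sole candidate).
R9C5 = 3 (sole candidate).
R1C1 = 7 (sole candidate).
R1C2 = 8 (sole candidate).
R1C3 = 3 (sole candidate).
R1C8 = 6 (sole candidate).
R5C5 = 6 (sole candidate).
R5C7 = 1 (sole candidate).
R6C5 = 4 (sole candidate).
R6C7 = 6 (sole candidate).
R7C2 = 4 (sole candidate).
R6C1 = 1 (sole candidate).
R6C2 = 7 (sole candidate).
R7C1 = 6 (sole candidate).
R2C1 = 2 (sole candidate).
R2C2 = 1 (sole candidate).
R5C2 = 9 (sole candidate).
R5C3 = 4 (sole candidate).
R8C1 = 9 (sole candidate).
R8C3 = 5 (sole candidate).
R8C8 = 2 (sole candidate).
R9C2 = 2 (sole candidate).
R9C3 = 1 (sole candidate).
R9C8 = 9 (sole candidate).
R9C9 = 4 (sole candidate).
R3C1 = 4 (sole candidate).
R3C2 = 5 (sole candidate).
R3C3 = 9 (sole candidate).
R5C8 = 7: row 5 has {1,4,5,6,8,9}; col 8 has {1,2,3,4,6,8,9}; box has {1,4,6,8,9} → only 7 remains.

7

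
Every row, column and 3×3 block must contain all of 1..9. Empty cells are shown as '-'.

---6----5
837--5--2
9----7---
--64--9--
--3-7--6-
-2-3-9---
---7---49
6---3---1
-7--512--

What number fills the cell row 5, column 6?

2

row 2, column 7 = 6: in row 2, 6 can only go here (every other open cell in that row sees a 6).
row 2, column 5 = 4: in row 2, 4 can only go here (every other open cell in that row sees a 4).
row 3, column 2 = 6: in row 3, 6 can only go here (every other open cell in that row sees a 6).
row 3, column 3 = 5: in row 3, 5 can only go here (every other open cell in that row sees a 5).
row 5, column 2 = 9: in row 5, 9 can only go here (every other open cell in that row sees a 9).
row 6, column 5 = 6: in row 6, 6 can only go here (every other open cell in that row sees a 6).
row 7, column 6 = 6: in row 7, 6 can only go here (every other open cell in that row sees a 6).
row 9, column 9 = 6: in row 9, 6 can only go here (every other open cell in that row sees a 6).
row 5, column 4 = 5: in column 4, 5 can only go here (every other open cell in that column sees a 5).
row 5, column 6 = 2: in row 5, 2 can only go here (every other open cell in that row sees a 2).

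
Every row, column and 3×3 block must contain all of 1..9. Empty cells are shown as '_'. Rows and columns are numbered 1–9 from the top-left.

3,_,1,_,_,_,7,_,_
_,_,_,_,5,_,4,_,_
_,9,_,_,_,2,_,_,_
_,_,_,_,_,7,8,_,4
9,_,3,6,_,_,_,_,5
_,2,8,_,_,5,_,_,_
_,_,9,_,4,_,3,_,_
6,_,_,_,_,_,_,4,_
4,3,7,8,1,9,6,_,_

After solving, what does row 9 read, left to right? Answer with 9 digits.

437819652

R7C6 = 6: row 7 has {3,4,9}; col 6 has {2,5,7,9}; box has {1,4,8,9} → only 6 remains.
R8C6 = 3: row 8 has {4,6}; col 6 has {2,5,6,7,9}; box has {1,4,6,8,9} → only 3 remains.
R9C9 = 2: row 9 has {1,3,4,6,7,8,9}; col 9 has {4,5}; box has {3,4,6} → only 2 remains.
R9C8 = 5: row 9 has {1,2,3,4,6,7,8,9}; col 8 has {4}; box has {2,3,4,6} → only 5 remains.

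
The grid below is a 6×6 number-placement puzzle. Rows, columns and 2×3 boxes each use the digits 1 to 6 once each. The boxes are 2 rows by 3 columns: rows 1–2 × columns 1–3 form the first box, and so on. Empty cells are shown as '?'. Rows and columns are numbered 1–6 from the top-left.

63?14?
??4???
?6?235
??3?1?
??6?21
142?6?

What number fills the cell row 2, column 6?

6

row 1, column 3 = 5: row 1 has {1,3,4,6}; col 3 has {2,3,4,6}; box has {3,4,6} → only 5 remains.
row 1, column 6 = 2: row 1 has {1,3,4,5,6}; col 6 has {1,5}; box has {1,4} → only 2 remains.
row 2, column 1 = 2: row 2 has {4}; col 1 has {1,6}; box has {3,4,5,6} → only 2 remains.
row 2, column 2 = 1: row 2 has {2,4}; col 2 has {3,4,6}; box has {2,3,4,5,6} → only 1 remains.
row 2, column 5 = 5: row 2 has {1,2,4}; col 5 has {1,2,3,4,6}; box has {1,2,4} → only 5 remains.
row 3, column 1 = 4: row 3 has {2,3,5,6}; col 1 has {1,2,6}; box has {3,6} → only 4 remains.
row 3, column 3 = 1: row 3 has {2,3,4,5,6}; col 3 has {2,3,4,5,6}; box has {3,4,6} → only 1 remains.
row 4, column 1 = 5: row 4 has {1,3}; col 1 has {1,2,4,6}; box has {1,3,4,6} → only 5 remains.
row 4, column 2 = 2: row 4 has {1,3,5}; col 2 has {1,3,4,6}; box has {1,3,4,5,6} → only 2 remains.
row 5, column 1 = 3: row 5 has {1,2,6}; col 1 has {1,2,4,5,6}; box has {1,2,4,6} → only 3 remains.
row 5, column 2 = 5: row 5 has {1,2,3,6}; col 2 has {1,2,3,4,6}; box has {1,2,3,4,6} → only 5 remains.
row 5, column 4 = 4: row 5 has {1,2,3,5,6}; col 4 has {1,2}; box has {1,2,6} → only 4 remains.
row 6, column 6 = 3: row 6 has {1,2,4,6}; col 6 has {1,2,5}; box has {1,2,4,6} → only 3 remains.
row 2, column 6 = 6: row 2 has {1,2,4,5}; col 6 has {1,2,3,5}; box has {1,2,4,5} → only 6 remains.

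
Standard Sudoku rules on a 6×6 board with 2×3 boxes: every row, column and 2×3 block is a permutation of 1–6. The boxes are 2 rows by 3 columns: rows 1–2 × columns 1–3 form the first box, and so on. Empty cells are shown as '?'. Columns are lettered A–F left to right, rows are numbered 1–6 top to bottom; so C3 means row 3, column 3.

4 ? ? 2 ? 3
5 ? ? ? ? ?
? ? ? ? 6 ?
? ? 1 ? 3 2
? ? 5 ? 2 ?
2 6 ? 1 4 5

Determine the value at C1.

B1 = 1: row 1 has {2,3,4}; col 2 has {6}; box has {4,5} → only 1 remains.
C1 = 6: row 1 has {1,2,3,4}; col 3 has {1,5}; box has {1,4,5} → only 6 remains.

6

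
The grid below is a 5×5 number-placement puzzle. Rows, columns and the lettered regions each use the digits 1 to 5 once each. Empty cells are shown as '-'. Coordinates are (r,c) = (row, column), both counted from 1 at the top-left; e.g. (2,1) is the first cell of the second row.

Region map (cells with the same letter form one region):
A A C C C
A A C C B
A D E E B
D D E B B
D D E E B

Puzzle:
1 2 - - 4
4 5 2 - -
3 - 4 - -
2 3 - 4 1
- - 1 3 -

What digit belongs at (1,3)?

(1,4) = 5 (sole candidate).
(2,4) = 1 (sole candidate).
(2,5) = 3 (sole candidate).
(3,2) = 1 (sole candidate).
(3,4) = 2 (sole candidate).
(3,5) = 5 (sole candidate).
(4,3) = 5 (sole candidate).
(5,1) = 5 (sole candidate).
(5,2) = 4 (sole candidate).
(5,5) = 2 (sole candidate).
(1,3) = 3: row 1 has {1,2,4,5}; col 3 has {1,2,4,5}; region has {1,2,4,5} → only 3 remains.

3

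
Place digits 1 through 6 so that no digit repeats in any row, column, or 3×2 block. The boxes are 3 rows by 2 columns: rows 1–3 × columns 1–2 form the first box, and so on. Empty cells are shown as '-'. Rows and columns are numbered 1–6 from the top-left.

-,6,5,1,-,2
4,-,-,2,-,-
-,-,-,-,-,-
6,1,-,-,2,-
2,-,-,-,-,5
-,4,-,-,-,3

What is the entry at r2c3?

6

r1c1 = 3 (sole candidate).
r1c5 = 4 (sole candidate).
r2c2 = 5 (sole candidate).
r3c1 = 1 (sole candidate).
r3c2 = 2 (sole candidate).
r3c6 = 6 (sole candidate).
r4c6 = 4 (sole candidate).
r5c2 = 3 (sole candidate).
r6c1 = 5 (sole candidate).
r6c4 = 6 (sole candidate).
r6c5 = 1 (sole candidate).
r2c5 = 3 (sole candidate).
r2c6 = 1 (sole candidate).
r3c5 = 5 (sole candidate).
r4c3 = 3 (sole candidate).
r4c4 = 5 (sole candidate).
r5c4 = 4 (sole candidate).
r5c5 = 6 (sole candidate).
r6c3 = 2 (sole candidate).
r2c3 = 6: row 2 has {1,2,3,4,5}; col 3 has {2,3,5}; box has {1,2,5} → only 6 remains.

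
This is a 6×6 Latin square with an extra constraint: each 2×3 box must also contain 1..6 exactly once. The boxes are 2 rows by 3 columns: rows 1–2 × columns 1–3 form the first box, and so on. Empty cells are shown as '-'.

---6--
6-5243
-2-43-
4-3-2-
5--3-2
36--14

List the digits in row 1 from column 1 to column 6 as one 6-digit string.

234651

row 1, column 5 = 5: row 1 has {6}; col 5 has {1,2,3,4}; box has {2,3,4,6} → only 5 remains.
row 1, column 6 = 1: row 1 has {5,6}; col 6 has {2,3,4}; box has {2,3,4,5,6} → only 1 remains.
row 2, column 2 = 1: row 2 has {2,3,4,5,6}; col 2 has {2,6}; box has {5,6} → only 1 remains.
row 3, column 1 = 1: row 3 has {2,3,4}; col 1 has {3,4,5,6}; box has {2,3,4} → only 1 remains.
row 3, column 3 = 6: row 3 has {1,2,3,4}; col 3 has {3,5}; box has {1,2,3,4} → only 6 remains.
row 3, column 6 = 5: row 3 has {1,2,3,4,6}; col 6 has {1,2,3,4}; box has {2,3,4} → only 5 remains.
row 4, column 2 = 5: row 4 has {2,3,4}; col 2 has {1,2,6}; box has {1,2,3,4,6} → only 5 remains.
row 4, column 4 = 1: row 4 has {2,3,4,5}; col 4 has {2,3,4,6}; box has {2,3,4,5} → only 1 remains.
row 4, column 6 = 6: row 4 has {1,2,3,4,5}; col 6 has {1,2,3,4,5}; box has {1,2,3,4,5} → only 6 remains.
row 5, column 2 = 4: row 5 has {2,3,5}; col 2 has {1,2,5,6}; box has {3,5,6} → only 4 remains.
row 5, column 3 = 1: row 5 has {2,3,4,5}; col 3 has {3,5,6}; box has {3,4,5,6} → only 1 remains.
row 5, column 5 = 6: row 5 has {1,2,3,4,5}; col 5 has {1,2,3,4,5}; box has {1,2,3,4} → only 6 remains.
row 6, column 3 = 2: row 6 has {1,3,4,6}; col 3 has {1,3,5,6}; box has {1,3,4,5,6} → only 2 remains.
row 6, column 4 = 5: row 6 has {1,2,3,4,6}; col 4 has {1,2,3,4,6}; box has {1,2,3,4,6} → only 5 remains.
row 1, column 1 = 2: row 1 has {1,5,6}; col 1 has {1,3,4,5,6}; box has {1,5,6} → only 2 remains.
row 1, column 2 = 3: row 1 has {1,2,5,6}; col 2 has {1,2,4,5,6}; box has {1,2,5,6} → only 3 remains.
row 1, column 3 = 4: row 1 has {1,2,3,5,6}; col 3 has {1,2,3,5,6}; box has {1,2,3,5,6} → only 4 remains.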